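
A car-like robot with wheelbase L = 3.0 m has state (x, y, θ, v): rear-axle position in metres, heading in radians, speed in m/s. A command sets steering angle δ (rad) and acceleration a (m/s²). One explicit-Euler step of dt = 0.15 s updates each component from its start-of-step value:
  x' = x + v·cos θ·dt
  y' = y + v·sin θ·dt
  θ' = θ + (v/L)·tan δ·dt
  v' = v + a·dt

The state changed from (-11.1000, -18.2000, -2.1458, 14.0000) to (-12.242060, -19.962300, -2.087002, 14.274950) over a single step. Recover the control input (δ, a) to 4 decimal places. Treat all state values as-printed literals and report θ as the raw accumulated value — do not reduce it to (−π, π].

δ = 0.0838, a = 1.8330

a = (v'−v)/dt = (0.274950)/0.15 = 1.8330
Δθ = θ'−θ = 0.058798;  (v·dt/L) = 14.0000·0.15/3.0 = 0.700000
tan δ = Δθ·L/(v·dt) = 0.083997  →  δ = 0.0838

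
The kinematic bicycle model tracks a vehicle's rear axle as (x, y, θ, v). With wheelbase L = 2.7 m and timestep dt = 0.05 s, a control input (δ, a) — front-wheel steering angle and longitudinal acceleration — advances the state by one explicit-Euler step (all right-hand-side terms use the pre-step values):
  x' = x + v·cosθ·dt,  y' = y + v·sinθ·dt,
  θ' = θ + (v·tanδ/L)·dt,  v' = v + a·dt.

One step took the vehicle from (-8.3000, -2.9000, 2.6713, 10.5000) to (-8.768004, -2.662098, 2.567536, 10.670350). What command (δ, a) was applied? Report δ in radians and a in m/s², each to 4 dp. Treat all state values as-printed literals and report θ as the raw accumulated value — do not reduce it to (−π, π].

a = (v'−v)/dt = (0.170350)/0.05 = 3.4070
Δθ = θ'−θ = -0.103764;  (v·dt/L) = 10.5000·0.05/2.7 = 0.194444
tan δ = Δθ·L/(v·dt) = -0.533643  →  δ = -0.4902

δ = -0.4902, a = 3.4070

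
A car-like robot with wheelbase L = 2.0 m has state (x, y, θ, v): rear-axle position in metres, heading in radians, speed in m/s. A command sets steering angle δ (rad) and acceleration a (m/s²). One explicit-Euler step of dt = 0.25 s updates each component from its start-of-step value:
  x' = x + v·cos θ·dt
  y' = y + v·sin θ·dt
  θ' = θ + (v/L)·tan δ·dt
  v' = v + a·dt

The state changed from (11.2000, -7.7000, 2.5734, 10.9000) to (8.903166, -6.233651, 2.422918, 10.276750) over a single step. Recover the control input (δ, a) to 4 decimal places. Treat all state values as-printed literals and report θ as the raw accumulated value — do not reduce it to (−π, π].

a = (v'−v)/dt = (-0.623250)/0.25 = -2.4930
Δθ = θ'−θ = -0.150482;  (v·dt/L) = 10.9000·0.25/2.0 = 1.362500
tan δ = Δθ·L/(v·dt) = -0.110446  →  δ = -0.1100

δ = -0.1100, a = -2.4930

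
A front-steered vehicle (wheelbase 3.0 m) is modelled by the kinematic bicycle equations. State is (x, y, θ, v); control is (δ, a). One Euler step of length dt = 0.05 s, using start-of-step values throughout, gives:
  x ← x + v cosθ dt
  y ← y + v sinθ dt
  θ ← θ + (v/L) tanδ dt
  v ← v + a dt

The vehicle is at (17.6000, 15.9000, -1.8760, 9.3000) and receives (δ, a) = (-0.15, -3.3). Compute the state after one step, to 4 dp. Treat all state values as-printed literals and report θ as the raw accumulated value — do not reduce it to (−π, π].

(17.4603, 15.4565, -1.8994, 9.1350)

x' = 17.6000 + 9.3000·cos(-1.8760)·0.05 = 17.4603
y' = 15.9000 + 9.3000·sin(-1.8760)·0.05 = 15.4565
θ' = -1.8760 + (9.3000/3.0)·tan(-0.15)·0.05 = -1.8994
v' = 9.3000 − 3.3000·0.05 = 9.1350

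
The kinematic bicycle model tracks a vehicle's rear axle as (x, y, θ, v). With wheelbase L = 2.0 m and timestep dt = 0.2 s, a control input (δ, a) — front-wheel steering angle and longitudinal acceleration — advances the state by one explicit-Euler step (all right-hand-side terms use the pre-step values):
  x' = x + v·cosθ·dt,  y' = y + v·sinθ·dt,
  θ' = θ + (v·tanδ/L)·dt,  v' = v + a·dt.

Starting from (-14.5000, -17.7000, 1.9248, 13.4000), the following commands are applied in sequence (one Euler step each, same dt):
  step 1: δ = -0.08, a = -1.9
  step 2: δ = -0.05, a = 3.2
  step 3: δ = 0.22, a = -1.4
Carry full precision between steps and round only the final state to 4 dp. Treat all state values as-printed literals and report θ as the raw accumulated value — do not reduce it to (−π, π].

(-16.5576, -9.9738, 2.0577, 13.3800)

after step 1 (δ=-0.08, a=-1.9): (-15.429038, -15.186181, 1.817371, 13.020000)
after step 2 (δ=-0.05, a=3.2): (-16.064631, -12.660940, 1.752216, 13.660000)
after step 3 (δ=0.22, a=-1.4): (-16.557557, -9.973777, 2.057681, 13.380000)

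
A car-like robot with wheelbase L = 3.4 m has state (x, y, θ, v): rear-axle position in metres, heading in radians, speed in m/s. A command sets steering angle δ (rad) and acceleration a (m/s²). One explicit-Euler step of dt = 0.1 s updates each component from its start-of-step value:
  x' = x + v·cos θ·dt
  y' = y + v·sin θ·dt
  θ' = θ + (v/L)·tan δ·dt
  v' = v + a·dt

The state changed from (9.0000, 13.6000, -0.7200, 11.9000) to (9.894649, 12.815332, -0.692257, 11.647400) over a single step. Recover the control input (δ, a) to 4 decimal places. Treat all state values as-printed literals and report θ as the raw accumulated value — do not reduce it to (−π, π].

δ = 0.0791, a = -2.5260

a = (v'−v)/dt = (-0.252600)/0.1 = -2.5260
Δθ = θ'−θ = 0.027743;  (v·dt/L) = 11.9000·0.1/3.4 = 0.350000
tan δ = Δθ·L/(v·dt) = 0.079266  →  δ = 0.0791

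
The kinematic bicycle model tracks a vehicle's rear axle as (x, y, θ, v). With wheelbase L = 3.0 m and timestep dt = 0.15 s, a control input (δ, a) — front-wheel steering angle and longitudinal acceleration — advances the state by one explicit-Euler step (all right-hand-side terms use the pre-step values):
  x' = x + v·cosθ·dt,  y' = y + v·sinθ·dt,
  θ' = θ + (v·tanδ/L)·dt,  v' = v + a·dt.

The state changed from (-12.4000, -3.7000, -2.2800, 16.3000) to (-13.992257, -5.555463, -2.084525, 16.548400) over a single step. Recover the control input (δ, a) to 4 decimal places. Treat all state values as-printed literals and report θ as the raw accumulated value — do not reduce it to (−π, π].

a = (v'−v)/dt = (0.248400)/0.15 = 1.6560
Δθ = θ'−θ = 0.195475;  (v·dt/L) = 16.3000·0.15/3.0 = 0.815000
tan δ = Δθ·L/(v·dt) = 0.239847  →  δ = 0.2354

δ = 0.2354, a = 1.6560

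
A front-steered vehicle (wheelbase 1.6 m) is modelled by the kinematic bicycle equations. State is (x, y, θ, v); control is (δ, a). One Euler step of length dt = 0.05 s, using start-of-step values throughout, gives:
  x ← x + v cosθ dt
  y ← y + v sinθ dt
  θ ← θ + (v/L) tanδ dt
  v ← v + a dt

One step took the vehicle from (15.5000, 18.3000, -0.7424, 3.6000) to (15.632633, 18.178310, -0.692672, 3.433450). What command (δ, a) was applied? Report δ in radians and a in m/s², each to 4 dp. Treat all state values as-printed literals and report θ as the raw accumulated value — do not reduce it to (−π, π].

a = (v'−v)/dt = (-0.166550)/0.05 = -3.3310
Δθ = θ'−θ = 0.049728;  (v·dt/L) = 3.6000·0.05/1.6 = 0.112500
tan δ = Δθ·L/(v·dt) = 0.442027  →  δ = 0.4162

δ = 0.4162, a = -3.3310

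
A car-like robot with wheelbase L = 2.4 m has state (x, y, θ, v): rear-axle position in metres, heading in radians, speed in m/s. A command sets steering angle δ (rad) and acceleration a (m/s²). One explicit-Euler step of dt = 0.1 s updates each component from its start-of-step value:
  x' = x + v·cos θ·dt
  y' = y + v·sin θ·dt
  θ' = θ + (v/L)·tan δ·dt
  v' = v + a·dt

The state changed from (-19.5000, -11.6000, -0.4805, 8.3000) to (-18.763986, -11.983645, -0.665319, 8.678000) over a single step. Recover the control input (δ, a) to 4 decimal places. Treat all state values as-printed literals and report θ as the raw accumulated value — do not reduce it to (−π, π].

a = (v'−v)/dt = (0.378000)/0.1 = 3.7800
Δθ = θ'−θ = -0.184819;  (v·dt/L) = 8.3000·0.1/2.4 = 0.345833
tan δ = Δθ·L/(v·dt) = -0.534416  →  δ = -0.4908

δ = -0.4908, a = 3.7800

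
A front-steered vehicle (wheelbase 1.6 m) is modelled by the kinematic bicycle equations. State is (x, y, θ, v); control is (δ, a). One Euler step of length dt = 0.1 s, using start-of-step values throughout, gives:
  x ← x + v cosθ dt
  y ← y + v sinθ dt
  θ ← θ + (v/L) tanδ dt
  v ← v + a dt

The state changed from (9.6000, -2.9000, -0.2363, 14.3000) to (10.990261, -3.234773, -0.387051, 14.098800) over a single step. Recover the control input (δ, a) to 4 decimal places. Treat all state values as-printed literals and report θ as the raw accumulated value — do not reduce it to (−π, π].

δ = -0.1671, a = -2.0120

a = (v'−v)/dt = (-0.201200)/0.1 = -2.0120
Δθ = θ'−θ = -0.150751;  (v·dt/L) = 14.3000·0.1/1.6 = 0.893750
tan δ = Δθ·L/(v·dt) = -0.168672  →  δ = -0.1671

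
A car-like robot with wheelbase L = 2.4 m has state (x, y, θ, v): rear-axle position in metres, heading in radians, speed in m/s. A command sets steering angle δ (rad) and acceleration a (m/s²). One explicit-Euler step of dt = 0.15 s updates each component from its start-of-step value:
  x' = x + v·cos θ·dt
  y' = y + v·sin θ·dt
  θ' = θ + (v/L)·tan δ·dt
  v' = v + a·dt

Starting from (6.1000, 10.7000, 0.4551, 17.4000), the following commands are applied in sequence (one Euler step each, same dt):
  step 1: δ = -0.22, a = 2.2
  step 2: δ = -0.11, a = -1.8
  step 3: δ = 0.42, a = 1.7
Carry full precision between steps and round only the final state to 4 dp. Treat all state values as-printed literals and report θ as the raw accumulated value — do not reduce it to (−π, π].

(13.6529, 12.6408, 0.5768, 17.7150)

after step 1 (δ=-0.22, a=2.2): (8.444347, 11.847231, 0.211914, 17.730000)
after step 2 (δ=-0.11, a=-1.8): (11.044354, 12.406607, 0.089526, 17.460000)
after step 3 (δ=0.42, a=1.7): (13.652865, 12.640763, 0.576848, 17.715000)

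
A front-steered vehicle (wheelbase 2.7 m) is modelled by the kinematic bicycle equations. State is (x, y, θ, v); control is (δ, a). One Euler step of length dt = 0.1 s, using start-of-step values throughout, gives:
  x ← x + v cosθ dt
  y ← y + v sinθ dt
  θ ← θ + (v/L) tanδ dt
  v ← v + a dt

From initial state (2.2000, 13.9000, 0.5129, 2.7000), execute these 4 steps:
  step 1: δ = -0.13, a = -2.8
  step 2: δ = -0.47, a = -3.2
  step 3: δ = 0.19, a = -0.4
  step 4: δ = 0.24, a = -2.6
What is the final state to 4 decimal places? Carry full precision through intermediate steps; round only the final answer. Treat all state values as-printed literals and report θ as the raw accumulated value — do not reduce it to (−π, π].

(3.0201, 14.3338, 0.4879, 1.8000)

after step 1 (δ=-0.13, a=-2.8): (2.435258, 14.032491, 0.499826, 2.420000)
after step 2 (δ=-0.47, a=-3.2): (2.647653, 14.148475, 0.454297, 2.100000)
after step 3 (δ=0.19, a=-0.4): (2.836353, 14.240629, 0.469256, 2.060000)
after step 4 (δ=0.24, a=-2.6): (3.020085, 14.333787, 0.487927, 1.800000)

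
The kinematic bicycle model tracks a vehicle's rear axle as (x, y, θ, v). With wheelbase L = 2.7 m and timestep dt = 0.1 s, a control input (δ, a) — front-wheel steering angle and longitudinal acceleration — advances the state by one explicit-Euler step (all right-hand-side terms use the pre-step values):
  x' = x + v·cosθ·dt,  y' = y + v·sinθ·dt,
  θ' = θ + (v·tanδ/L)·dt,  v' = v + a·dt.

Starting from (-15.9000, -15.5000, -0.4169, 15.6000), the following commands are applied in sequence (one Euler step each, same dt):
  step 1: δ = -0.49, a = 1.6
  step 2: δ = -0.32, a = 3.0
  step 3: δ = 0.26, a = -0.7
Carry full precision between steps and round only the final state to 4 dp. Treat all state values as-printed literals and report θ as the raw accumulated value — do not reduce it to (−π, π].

after step 1 (δ=-0.49, a=1.6): (-14.473616, -16.131688, -0.725080, 15.760000)
after step 2 (δ=-0.32, a=3.0): (-13.294065, -17.176883, -0.918513, 16.060000)
after step 3 (δ=0.26, a=-0.7): (-12.319218, -18.453171, -0.760279, 15.990000)

(-12.3192, -18.4532, -0.7603, 15.9900)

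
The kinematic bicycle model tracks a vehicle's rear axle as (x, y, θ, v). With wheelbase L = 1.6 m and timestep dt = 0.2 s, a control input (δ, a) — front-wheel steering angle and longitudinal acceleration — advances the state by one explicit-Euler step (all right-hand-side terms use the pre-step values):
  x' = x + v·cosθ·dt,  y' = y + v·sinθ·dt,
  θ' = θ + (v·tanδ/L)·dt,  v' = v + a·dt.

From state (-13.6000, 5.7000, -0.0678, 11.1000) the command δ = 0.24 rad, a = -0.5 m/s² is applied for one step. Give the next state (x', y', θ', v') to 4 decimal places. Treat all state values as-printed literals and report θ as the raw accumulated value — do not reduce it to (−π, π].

(-11.3851, 5.5496, 0.2717, 11.0000)

x' = -13.6000 + 11.1000·cos(-0.0678)·0.2 = -11.3851
y' = 5.7000 + 11.1000·sin(-0.0678)·0.2 = 5.5496
θ' = -0.0678 + (11.1000/1.6)·tan(0.24)·0.2 = 0.2717
v' = 11.1000 − 0.5000·0.2 = 11.0000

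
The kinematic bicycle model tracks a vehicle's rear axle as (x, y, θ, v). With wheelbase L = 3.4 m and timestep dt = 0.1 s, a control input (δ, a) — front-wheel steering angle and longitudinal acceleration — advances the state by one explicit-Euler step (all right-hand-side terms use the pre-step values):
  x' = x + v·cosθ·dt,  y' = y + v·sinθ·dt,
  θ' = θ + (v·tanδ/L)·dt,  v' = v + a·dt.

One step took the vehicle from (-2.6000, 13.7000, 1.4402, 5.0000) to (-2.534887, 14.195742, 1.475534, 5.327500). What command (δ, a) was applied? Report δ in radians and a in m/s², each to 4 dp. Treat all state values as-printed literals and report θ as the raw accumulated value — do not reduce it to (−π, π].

a = (v'−v)/dt = (0.327500)/0.1 = 3.2750
Δθ = θ'−θ = 0.035334;  (v·dt/L) = 5.0000·0.1/3.4 = 0.147059
tan δ = Δθ·L/(v·dt) = 0.240271  →  δ = 0.2358

δ = 0.2358, a = 3.2750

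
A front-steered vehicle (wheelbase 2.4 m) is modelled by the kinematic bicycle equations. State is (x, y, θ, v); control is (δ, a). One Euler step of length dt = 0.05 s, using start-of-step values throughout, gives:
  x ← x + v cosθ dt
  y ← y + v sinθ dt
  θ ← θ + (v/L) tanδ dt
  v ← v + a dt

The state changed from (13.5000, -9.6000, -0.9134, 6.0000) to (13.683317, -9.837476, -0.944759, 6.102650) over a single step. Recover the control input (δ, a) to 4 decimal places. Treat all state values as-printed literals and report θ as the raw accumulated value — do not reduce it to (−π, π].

a = (v'−v)/dt = (0.102650)/0.05 = 2.0530
Δθ = θ'−θ = -0.031359;  (v·dt/L) = 6.0000·0.05/2.4 = 0.125000
tan δ = Δθ·L/(v·dt) = -0.250872  →  δ = -0.2458

δ = -0.2458, a = 2.0530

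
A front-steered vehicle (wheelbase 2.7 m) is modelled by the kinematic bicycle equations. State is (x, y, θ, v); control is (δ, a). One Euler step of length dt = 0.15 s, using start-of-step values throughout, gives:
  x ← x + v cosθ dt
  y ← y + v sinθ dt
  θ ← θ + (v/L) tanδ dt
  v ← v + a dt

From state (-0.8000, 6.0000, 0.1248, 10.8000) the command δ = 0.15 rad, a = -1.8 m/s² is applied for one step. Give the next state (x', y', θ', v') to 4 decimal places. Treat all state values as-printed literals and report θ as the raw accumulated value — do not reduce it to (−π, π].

(0.8074, 6.2017, 0.2155, 10.5300)

x' = -0.8000 + 10.8000·cos(0.1248)·0.15 = 0.8074
y' = 6.0000 + 10.8000·sin(0.1248)·0.15 = 6.2017
θ' = 0.1248 + (10.8000/2.7)·tan(0.15)·0.15 = 0.2155
v' = 10.8000 − 1.8000·0.15 = 10.5300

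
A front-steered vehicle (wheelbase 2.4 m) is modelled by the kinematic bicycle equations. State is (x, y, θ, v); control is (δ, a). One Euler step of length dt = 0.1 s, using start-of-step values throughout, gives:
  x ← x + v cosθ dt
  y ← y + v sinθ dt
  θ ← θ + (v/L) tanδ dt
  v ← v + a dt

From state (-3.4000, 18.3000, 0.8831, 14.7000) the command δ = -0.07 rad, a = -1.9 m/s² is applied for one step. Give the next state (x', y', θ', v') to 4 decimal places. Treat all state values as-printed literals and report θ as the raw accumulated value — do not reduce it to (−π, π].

x' = -3.4000 + 14.7000·cos(0.8831)·0.1 = -2.4669
y' = 18.3000 + 14.7000·sin(0.8831)·0.1 = 19.4359
θ' = 0.8831 + (14.7000/2.4)·tan(-0.07)·0.1 = 0.8402
v' = 14.7000 − 1.9000·0.1 = 14.5100

(-2.4669, 19.4359, 0.8402, 14.5100)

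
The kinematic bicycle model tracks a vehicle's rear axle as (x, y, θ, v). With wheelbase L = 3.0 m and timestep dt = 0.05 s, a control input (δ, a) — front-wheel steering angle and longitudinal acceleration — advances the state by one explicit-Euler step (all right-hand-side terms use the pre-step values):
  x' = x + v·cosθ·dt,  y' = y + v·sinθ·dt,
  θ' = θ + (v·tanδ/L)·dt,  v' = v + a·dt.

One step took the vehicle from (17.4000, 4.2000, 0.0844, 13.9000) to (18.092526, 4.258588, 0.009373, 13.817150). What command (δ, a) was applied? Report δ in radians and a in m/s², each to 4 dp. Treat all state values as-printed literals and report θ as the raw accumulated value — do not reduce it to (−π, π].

δ = -0.3132, a = -1.6570

a = (v'−v)/dt = (-0.082850)/0.05 = -1.6570
Δθ = θ'−θ = -0.075027;  (v·dt/L) = 13.9000·0.05/3.0 = 0.231667
tan δ = Δθ·L/(v·dt) = -0.323858  →  δ = -0.3132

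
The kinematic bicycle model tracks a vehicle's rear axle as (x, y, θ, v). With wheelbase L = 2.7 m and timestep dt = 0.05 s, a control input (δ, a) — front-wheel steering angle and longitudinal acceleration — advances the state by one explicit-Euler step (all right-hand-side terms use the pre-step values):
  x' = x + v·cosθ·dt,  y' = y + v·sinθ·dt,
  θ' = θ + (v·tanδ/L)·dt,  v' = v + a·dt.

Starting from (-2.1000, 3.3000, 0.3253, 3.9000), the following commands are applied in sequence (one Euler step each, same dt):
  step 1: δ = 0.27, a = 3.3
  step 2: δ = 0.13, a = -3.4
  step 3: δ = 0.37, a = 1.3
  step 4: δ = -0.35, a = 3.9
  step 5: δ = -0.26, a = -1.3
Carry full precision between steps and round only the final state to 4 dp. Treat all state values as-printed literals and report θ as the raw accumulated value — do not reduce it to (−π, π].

after step 1 (δ=0.27, a=3.3): (-1.915227, 3.362321, 0.345288, 4.065000)
after step 2 (δ=0.13, a=-3.4): (-1.723973, 3.431114, 0.355130, 3.895000)
after step 3 (δ=0.37, a=1.3): (-1.541375, 3.498831, 0.383106, 3.960000)
after step 4 (δ=-0.35, a=3.9): (-1.357729, 3.572844, 0.356337, 4.155000)
after step 5 (δ=-0.26, a=-1.3): (-1.163029, 3.645317, 0.335868, 4.090000)

(-1.1630, 3.6453, 0.3359, 4.0900)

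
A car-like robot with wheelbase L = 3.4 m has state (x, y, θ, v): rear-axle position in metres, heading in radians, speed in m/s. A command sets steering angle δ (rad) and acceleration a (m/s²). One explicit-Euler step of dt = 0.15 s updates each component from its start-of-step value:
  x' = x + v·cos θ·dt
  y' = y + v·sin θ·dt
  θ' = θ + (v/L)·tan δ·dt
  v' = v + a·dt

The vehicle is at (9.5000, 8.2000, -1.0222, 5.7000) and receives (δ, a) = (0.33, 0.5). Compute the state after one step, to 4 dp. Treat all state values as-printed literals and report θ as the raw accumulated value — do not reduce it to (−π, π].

(9.9459, 7.4705, -0.9361, 5.7750)

x' = 9.5000 + 5.7000·cos(-1.0222)·0.15 = 9.9459
y' = 8.2000 + 5.7000·sin(-1.0222)·0.15 = 7.4705
θ' = -1.0222 + (5.7000/3.4)·tan(0.33)·0.15 = -0.9361
v' = 5.7000 + 0.5000·0.15 = 5.7750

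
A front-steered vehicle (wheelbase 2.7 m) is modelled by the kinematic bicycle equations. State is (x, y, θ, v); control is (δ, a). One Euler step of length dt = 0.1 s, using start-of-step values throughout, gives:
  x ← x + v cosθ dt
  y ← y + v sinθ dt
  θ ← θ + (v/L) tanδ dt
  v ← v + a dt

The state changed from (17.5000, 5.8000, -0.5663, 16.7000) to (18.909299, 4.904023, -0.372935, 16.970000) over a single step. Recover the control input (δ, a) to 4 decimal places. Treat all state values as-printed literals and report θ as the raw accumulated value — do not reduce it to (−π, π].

a = (v'−v)/dt = (0.270000)/0.1 = 2.7000
Δθ = θ'−θ = 0.193365;  (v·dt/L) = 16.7000·0.1/2.7 = 0.618519
tan δ = Δθ·L/(v·dt) = 0.312626  →  δ = 0.3030

δ = 0.3030, a = 2.7000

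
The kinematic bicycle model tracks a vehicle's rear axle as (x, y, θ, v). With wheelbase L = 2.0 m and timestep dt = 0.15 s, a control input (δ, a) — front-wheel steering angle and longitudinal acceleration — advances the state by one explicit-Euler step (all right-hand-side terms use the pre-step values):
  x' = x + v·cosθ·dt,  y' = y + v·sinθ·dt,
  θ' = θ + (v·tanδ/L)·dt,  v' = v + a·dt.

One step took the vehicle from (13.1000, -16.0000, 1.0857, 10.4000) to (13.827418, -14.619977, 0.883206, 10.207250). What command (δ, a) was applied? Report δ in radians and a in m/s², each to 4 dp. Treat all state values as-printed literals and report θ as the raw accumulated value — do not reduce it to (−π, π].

δ = -0.2540, a = -1.2850

a = (v'−v)/dt = (-0.192750)/0.15 = -1.2850
Δθ = θ'−θ = -0.202494;  (v·dt/L) = 10.4000·0.15/2.0 = 0.780000
tan δ = Δθ·L/(v·dt) = -0.259608  →  δ = -0.2540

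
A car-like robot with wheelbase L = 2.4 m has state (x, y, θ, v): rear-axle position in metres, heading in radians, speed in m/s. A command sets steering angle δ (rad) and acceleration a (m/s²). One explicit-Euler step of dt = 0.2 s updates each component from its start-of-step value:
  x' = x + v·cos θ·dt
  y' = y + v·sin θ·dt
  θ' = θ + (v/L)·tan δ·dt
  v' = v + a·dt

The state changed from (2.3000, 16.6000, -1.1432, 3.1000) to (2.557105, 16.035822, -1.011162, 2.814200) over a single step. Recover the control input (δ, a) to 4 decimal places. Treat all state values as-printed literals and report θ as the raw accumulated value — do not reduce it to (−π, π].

a = (v'−v)/dt = (-0.285800)/0.2 = -1.4290
Δθ = θ'−θ = 0.132038;  (v·dt/L) = 3.1000·0.2/2.4 = 0.258333
tan δ = Δθ·L/(v·dt) = 0.511115  →  δ = 0.4725

δ = 0.4725, a = -1.4290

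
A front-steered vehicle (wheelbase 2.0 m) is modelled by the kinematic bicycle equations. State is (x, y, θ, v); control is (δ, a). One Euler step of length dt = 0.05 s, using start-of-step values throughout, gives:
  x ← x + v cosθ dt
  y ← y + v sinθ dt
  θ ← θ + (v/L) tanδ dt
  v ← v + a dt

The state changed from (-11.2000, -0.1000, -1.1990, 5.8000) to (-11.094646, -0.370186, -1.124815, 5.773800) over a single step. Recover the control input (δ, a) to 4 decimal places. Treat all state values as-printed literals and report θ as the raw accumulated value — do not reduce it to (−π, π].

δ = 0.4729, a = -0.5240

a = (v'−v)/dt = (-0.026200)/0.05 = -0.5240
Δθ = θ'−θ = 0.074185;  (v·dt/L) = 5.8000·0.05/2.0 = 0.145000
tan δ = Δθ·L/(v·dt) = 0.511621  →  δ = 0.4729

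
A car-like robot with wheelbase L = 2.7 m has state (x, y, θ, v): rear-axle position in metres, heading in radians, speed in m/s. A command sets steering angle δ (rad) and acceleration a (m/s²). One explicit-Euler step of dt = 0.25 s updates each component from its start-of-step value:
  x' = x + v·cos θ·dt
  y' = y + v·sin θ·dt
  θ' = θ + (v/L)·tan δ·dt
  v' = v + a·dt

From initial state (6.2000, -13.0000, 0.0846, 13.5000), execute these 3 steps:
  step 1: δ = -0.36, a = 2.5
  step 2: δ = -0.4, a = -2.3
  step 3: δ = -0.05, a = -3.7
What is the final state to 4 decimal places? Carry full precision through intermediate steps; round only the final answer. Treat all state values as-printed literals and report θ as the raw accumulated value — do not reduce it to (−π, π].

(14.8355, -16.7773, -1.0016, 12.6250)

after step 1 (δ=-0.36, a=2.5): (9.562929, -12.714815, -0.385904, 14.125000)
after step 2 (δ=-0.4, a=-2.3): (12.834487, -14.043965, -0.938862, 13.550000)
after step 3 (δ=-0.05, a=-3.7): (14.835505, -16.777294, -1.001646, 12.625000)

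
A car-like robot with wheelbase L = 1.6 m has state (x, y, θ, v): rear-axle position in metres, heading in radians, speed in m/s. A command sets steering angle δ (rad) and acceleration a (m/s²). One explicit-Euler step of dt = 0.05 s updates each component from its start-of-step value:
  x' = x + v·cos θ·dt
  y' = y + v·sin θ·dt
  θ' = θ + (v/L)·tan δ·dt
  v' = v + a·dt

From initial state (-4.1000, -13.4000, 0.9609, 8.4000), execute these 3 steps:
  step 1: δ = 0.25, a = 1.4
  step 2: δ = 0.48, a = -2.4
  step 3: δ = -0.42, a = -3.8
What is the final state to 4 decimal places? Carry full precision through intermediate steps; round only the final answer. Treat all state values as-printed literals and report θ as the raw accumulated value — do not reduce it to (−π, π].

(-3.4761, -12.3094, 1.0492, 8.1600)

after step 1 (δ=0.25, a=1.4): (-3.859431, -13.055723, 1.027927, 8.470000)
after step 2 (δ=0.48, a=-2.4): (-3.640654, -12.693109, 1.165726, 8.350000)
after step 3 (δ=-0.42, a=-3.8): (-3.476124, -12.309396, 1.049199, 8.160000)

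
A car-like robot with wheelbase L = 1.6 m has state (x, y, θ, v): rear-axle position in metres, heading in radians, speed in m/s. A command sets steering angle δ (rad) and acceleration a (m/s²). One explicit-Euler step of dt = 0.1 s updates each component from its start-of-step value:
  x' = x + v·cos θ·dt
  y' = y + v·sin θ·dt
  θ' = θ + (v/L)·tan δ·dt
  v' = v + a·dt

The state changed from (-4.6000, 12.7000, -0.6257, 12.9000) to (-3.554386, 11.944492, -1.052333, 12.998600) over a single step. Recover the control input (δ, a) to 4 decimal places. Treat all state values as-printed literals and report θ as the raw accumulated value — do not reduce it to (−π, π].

a = (v'−v)/dt = (0.098600)/0.1 = 0.9860
Δθ = θ'−θ = -0.426633;  (v·dt/L) = 12.9000·0.1/1.6 = 0.806250
tan δ = Δθ·L/(v·dt) = -0.529157  →  δ = -0.4867

δ = -0.4867, a = 0.9860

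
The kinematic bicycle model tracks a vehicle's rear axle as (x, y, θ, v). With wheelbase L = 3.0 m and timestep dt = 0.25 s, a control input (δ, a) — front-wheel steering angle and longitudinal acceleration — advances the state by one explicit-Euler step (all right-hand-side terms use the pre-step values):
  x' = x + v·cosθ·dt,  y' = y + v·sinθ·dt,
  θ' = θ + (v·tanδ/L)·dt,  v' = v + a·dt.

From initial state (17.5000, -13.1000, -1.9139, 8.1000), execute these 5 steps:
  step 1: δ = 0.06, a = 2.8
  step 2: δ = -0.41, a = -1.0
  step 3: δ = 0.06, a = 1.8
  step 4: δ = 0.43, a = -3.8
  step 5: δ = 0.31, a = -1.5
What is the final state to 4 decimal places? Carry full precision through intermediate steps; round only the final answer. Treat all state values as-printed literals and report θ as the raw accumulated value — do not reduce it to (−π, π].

(13.2212, -22.6864, -1.5904, 7.6750)

after step 1 (δ=0.06, a=2.8): (16.818767, -15.006973, -1.873351, 8.800000)
after step 2 (δ=-0.41, a=-1.0): (16.163254, -17.107045, -2.192081, 8.550000)
after step 3 (δ=0.06, a=1.8): (14.919058, -18.845114, -2.149280, 9.000000)
after step 4 (δ=0.43, a=-3.8): (13.688860, -20.729023, -1.805314, 8.050000)
after step 5 (δ=0.31, a=-1.5): (13.221208, -22.686434, -1.590427, 7.675000)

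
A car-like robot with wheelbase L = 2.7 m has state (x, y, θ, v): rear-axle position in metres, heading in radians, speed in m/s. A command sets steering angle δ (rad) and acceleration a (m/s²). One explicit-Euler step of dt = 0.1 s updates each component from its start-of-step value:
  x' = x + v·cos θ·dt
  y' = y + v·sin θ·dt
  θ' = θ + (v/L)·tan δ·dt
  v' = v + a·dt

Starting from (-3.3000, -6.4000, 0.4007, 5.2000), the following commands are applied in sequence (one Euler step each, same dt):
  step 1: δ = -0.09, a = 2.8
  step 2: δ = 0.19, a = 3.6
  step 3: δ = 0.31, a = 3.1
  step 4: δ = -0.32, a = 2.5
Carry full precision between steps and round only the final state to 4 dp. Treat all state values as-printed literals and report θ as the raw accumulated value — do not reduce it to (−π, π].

after step 1 (δ=-0.09, a=2.8): (-2.821190, -6.197167, 0.383320, 5.480000)
after step 2 (δ=0.19, a=3.6): (-2.312960, -5.992215, 0.422354, 5.840000)
after step 3 (δ=0.31, a=3.1): (-1.780277, -5.752828, 0.491639, 6.150000)
after step 4 (δ=-0.32, a=2.5): (-1.238118, -5.462504, 0.416156, 6.400000)

(-1.2381, -5.4625, 0.4162, 6.4000)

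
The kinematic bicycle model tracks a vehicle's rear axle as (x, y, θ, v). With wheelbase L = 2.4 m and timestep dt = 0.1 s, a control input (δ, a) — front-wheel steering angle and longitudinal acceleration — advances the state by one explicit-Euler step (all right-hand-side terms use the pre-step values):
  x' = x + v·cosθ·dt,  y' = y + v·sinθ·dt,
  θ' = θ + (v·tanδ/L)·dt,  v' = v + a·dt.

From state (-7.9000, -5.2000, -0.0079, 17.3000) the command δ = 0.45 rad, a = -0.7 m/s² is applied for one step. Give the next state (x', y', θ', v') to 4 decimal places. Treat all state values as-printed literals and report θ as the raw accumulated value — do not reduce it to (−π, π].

x' = -7.9000 + 17.3000·cos(-0.0079)·0.1 = -6.1701
y' = -5.2000 + 17.3000·sin(-0.0079)·0.1 = -5.2137
θ' = -0.0079 + (17.3000/2.4)·tan(0.45)·0.1 = 0.3403
v' = 17.3000 − 0.7000·0.1 = 17.2300

(-6.1701, -5.2137, 0.3403, 17.2300)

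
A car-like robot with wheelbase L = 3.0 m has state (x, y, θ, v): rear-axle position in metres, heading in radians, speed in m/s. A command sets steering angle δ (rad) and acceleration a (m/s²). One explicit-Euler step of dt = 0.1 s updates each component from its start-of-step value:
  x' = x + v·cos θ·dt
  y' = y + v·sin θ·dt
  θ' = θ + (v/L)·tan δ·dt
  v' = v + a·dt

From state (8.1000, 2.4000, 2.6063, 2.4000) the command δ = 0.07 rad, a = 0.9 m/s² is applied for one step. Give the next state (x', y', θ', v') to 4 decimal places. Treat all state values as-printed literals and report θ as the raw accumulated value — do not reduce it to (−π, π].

(7.8936, 2.5224, 2.6119, 2.4900)

x' = 8.1000 + 2.4000·cos(2.6063)·0.1 = 7.8936
y' = 2.4000 + 2.4000·sin(2.6063)·0.1 = 2.5224
θ' = 2.6063 + (2.4000/3.0)·tan(0.07)·0.1 = 2.6119
v' = 2.4000 + 0.9000·0.1 = 2.4900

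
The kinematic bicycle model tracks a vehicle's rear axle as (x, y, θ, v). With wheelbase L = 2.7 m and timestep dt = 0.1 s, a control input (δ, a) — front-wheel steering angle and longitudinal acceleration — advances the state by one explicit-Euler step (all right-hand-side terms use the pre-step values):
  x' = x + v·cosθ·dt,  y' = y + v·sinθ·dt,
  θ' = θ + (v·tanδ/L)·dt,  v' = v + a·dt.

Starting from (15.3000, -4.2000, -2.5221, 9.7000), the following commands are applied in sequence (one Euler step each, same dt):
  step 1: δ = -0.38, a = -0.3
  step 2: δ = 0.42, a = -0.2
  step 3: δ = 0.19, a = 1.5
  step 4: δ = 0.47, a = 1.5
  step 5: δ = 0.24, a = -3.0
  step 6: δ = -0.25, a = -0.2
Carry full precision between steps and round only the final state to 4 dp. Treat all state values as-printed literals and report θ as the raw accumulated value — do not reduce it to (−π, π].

after step 1 (δ=-0.38, a=-0.3): (14.510252, -4.763204, -2.665593, 9.670000)
after step 2 (δ=0.42, a=-0.2): (13.650749, -5.206309, -2.505654, 9.650000)
after step 3 (δ=0.19, a=1.5): (12.874392, -5.779455, -2.436917, 9.800000)
after step 4 (δ=0.47, a=1.5): (12.127807, -6.414286, -2.252544, 9.950000)
after step 5 (δ=0.24, a=-3.0): (11.500807, -7.186876, -2.162362, 9.650000)
after step 6 (δ=-0.25, a=-0.2): (10.962664, -7.987893, -2.253623, 9.630000)

(10.9627, -7.9879, -2.2536, 9.6300)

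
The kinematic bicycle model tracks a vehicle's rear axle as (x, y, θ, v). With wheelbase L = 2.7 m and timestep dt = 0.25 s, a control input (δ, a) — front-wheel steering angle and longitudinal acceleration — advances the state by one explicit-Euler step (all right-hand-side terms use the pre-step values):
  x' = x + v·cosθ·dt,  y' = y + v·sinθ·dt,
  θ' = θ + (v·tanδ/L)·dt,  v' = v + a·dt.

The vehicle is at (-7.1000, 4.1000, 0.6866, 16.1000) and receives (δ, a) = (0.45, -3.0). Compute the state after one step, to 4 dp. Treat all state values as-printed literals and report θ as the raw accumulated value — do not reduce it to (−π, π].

(-3.9870, 6.6515, 1.4067, 15.3500)

x' = -7.1000 + 16.1000·cos(0.6866)·0.25 = -3.9870
y' = 4.1000 + 16.1000·sin(0.6866)·0.25 = 6.6515
θ' = 0.6866 + (16.1000/2.7)·tan(0.45)·0.25 = 1.4067
v' = 16.1000 − 3.0000·0.25 = 15.3500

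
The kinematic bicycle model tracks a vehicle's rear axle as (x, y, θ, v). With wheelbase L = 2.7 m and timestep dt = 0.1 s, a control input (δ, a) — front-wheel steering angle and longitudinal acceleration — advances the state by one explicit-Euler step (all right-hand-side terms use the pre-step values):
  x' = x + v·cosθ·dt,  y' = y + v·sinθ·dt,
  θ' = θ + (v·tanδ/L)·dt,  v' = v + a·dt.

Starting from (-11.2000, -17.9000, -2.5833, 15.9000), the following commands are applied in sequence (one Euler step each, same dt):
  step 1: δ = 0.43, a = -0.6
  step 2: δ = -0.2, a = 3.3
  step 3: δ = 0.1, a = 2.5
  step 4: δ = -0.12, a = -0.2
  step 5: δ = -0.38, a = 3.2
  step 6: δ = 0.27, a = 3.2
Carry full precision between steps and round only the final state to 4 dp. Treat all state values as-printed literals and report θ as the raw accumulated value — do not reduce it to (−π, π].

after step 1 (δ=0.43, a=-0.6): (-12.548576, -18.742285, -2.313223, 15.840000)
after step 2 (δ=-0.2, a=3.3): (-13.619483, -19.909424, -2.432146, 16.170000)
after step 3 (δ=0.1, a=2.5): (-14.846338, -20.962760, -2.372057, 16.420000)
after step 4 (δ=-0.12, a=-0.2): (-16.025678, -22.105266, -2.445387, 16.400000)
after step 5 (δ=-0.38, a=3.2): (-17.284019, -23.157016, -2.687993, 16.720000)
after step 6 (δ=0.27, a=3.2): (-18.786939, -23.889692, -2.516608, 17.040000)

(-18.7869, -23.8897, -2.5166, 17.0400)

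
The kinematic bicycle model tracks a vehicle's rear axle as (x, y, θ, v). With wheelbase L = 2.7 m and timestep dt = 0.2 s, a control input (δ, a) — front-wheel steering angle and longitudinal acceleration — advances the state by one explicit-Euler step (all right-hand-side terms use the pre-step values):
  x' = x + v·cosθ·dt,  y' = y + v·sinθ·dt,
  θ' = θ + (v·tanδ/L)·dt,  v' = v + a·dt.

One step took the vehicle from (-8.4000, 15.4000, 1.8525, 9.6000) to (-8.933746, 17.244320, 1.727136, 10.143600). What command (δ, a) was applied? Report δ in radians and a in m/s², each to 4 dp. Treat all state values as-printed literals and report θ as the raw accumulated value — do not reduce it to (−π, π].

δ = -0.1745, a = 2.7180

a = (v'−v)/dt = (0.543600)/0.2 = 2.7180
Δθ = θ'−θ = -0.125364;  (v·dt/L) = 9.6000·0.2/2.7 = 0.711111
tan δ = Δθ·L/(v·dt) = -0.176293  →  δ = -0.1745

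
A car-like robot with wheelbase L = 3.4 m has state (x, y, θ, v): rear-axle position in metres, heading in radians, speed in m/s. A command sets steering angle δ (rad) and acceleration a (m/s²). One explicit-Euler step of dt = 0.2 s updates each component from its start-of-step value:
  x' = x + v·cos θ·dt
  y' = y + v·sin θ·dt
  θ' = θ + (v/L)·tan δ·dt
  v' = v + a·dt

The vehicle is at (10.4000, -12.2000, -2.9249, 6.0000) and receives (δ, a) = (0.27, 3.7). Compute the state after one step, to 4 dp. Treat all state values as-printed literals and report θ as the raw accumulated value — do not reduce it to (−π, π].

(9.2281, -12.4580, -2.8272, 6.7400)

x' = 10.4000 + 6.0000·cos(-2.9249)·0.2 = 9.2281
y' = -12.2000 + 6.0000·sin(-2.9249)·0.2 = -12.4580
θ' = -2.9249 + (6.0000/3.4)·tan(0.27)·0.2 = -2.8272
v' = 6.0000 + 3.7000·0.2 = 6.7400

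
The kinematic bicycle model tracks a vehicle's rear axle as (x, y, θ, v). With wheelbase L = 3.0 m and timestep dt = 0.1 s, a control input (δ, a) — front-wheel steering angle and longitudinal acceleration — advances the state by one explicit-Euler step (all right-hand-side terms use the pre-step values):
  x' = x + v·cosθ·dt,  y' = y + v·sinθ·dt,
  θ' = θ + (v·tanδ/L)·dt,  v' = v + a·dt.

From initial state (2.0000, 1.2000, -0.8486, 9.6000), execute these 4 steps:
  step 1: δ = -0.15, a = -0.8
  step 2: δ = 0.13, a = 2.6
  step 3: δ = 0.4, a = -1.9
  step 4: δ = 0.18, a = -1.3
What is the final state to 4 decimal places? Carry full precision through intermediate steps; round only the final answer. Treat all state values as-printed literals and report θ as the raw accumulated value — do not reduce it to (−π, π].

after step 1 (δ=-0.15, a=-0.8): (2.634593, 0.479659, -0.896963, 9.520000)
after step 2 (δ=0.13, a=2.6): (3.228627, -0.264268, -0.855476, 9.780000)
after step 3 (δ=0.4, a=-1.9): (3.870058, -1.002544, -0.717645, 9.590000)
after step 4 (δ=0.18, a=-1.3): (4.592526, -1.633194, -0.659476, 9.460000)

(4.5925, -1.6332, -0.6595, 9.4600)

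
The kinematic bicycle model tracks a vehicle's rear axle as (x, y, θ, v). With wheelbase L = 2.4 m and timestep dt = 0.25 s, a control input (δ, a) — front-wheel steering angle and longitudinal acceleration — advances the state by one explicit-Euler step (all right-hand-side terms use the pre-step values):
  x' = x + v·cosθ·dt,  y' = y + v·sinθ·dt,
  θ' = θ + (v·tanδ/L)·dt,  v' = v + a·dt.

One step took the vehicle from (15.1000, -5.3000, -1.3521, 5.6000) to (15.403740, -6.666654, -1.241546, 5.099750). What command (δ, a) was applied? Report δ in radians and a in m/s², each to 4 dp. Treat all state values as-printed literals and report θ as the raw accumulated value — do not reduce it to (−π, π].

δ = 0.1873, a = -2.0010

a = (v'−v)/dt = (-0.500250)/0.25 = -2.0010
Δθ = θ'−θ = 0.110554;  (v·dt/L) = 5.6000·0.25/2.4 = 0.583333
tan δ = Δθ·L/(v·dt) = 0.189521  →  δ = 0.1873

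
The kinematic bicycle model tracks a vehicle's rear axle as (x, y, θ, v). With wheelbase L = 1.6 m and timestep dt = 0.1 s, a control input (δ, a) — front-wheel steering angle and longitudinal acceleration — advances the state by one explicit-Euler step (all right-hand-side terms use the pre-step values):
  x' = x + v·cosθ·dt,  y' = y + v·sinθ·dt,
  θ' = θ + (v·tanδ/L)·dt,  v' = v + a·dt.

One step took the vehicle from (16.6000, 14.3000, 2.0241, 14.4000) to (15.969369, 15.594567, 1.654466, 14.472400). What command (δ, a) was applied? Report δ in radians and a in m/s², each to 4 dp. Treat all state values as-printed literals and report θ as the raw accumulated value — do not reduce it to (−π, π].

a = (v'−v)/dt = (0.072400)/0.1 = 0.7240
Δθ = θ'−θ = -0.369634;  (v·dt/L) = 14.4000·0.1/1.6 = 0.900000
tan δ = Δθ·L/(v·dt) = -0.410704  →  δ = -0.3897

δ = -0.3897, a = 0.7240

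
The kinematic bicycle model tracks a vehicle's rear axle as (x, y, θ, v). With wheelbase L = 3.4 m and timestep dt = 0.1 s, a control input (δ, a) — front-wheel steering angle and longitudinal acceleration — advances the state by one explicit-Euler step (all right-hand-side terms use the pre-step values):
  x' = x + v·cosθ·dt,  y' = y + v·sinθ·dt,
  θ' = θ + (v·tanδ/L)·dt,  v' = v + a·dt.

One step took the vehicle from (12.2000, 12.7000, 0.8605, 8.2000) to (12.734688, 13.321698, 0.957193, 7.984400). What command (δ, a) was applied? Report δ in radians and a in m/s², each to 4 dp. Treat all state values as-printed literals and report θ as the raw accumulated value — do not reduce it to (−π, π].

a = (v'−v)/dt = (-0.215600)/0.1 = -2.1560
Δθ = θ'−θ = 0.096693;  (v·dt/L) = 8.2000·0.1/3.4 = 0.241176
tan δ = Δθ·L/(v·dt) = 0.400922  →  δ = 0.3813

δ = 0.3813, a = -2.1560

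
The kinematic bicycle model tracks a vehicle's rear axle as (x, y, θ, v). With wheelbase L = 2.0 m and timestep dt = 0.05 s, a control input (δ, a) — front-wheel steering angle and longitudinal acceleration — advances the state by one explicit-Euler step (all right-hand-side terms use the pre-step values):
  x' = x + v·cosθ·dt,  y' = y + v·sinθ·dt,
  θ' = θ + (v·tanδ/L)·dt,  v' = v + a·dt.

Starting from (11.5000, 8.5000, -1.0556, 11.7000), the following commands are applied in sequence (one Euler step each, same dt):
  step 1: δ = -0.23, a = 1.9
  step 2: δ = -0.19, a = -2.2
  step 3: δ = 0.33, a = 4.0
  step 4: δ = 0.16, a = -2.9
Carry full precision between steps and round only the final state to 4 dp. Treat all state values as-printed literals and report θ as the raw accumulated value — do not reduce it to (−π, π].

after step 1 (δ=-0.23, a=1.9): (11.788233, 7.990935, -1.124087, 11.795000)
after step 2 (δ=-0.19, a=-2.2): (12.043005, 7.459055, -1.180797, 11.685000)
after step 3 (δ=0.33, a=4.0): (12.265130, 6.918677, -1.080737, 11.885000)
after step 4 (δ=0.16, a=-2.9): (12.544830, 6.394367, -1.032787, 11.740000)

(12.5448, 6.3944, -1.0328, 11.7400)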